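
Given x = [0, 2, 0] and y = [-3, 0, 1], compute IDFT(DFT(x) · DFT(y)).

(x ⊛ y)[n] = Σ(m=0 to 2) x[m] · y[(n-m) mod 3]

Computing each output sample:
(x ⊛ y)[0] = 2
(x ⊛ y)[1] = -6
(x ⊛ y)[2] = 0

x ⊛ y = [2, -6, 0]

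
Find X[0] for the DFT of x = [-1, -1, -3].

X[0] = Σ(n=0 to 2) x[n] · ω_3^0 = Σ x[n]
= (-1) + (-1) + (-3)

X[0] = -5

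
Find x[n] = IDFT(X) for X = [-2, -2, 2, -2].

x[n] = (1/4) Σ(k=0 to 3) X[k] · e^(2πikn/4)

Computing each x[n]:
x[0] = -1
x[1] = -1
x[2] = 1
x[3] = -1

x = [-1, -1, 1, -1]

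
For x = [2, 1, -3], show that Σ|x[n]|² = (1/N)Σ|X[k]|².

Time domain:
Σ|x[n]|² = |2|² + |1|² + |-3|² = 14.0000

Frequency domain:
(1/3)Σ|X[k]|² = (1/3)(|0|² + |3.0000-3.4641i|² + |3.0000+3.4641i|²) = (1/3)·42.0000 = 14.0000

Both sides agree, confirming Parseval's theorem.

Σ|x[n]|² = (1/N)Σ|X[k]|² = 14.0000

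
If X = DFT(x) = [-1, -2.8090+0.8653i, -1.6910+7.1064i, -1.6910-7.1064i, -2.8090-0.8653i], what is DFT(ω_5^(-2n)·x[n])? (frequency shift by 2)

Modulation property: DFT(ω_5^(-2n)·x[n]) = X[(k-2) mod 5], so circularly shift X by 2 positions.

X[k-2] = [-1.6910-7.1064i, -2.8090-0.8653i, -1, -2.8090+0.8653i, -1.6910+7.1064i]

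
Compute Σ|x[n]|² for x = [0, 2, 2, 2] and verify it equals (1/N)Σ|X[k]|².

Time domain:
Σ|x[n]|² = |0|² + |2|² + |2|² + |2|² = 12.0000

Frequency domain:
(1/4)Σ|X[k]|² = (1/4)(|6|² + |-2|² + |-2|² + |-2|²) = (1/4)·48.0000 = 12.0000

Both sides agree, confirming Parseval's theorem.

Σ|x[n]|² = (1/N)Σ|X[k]|² = 12.0000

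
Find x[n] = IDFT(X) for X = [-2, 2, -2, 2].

x[n] = (1/4) Σ(k=0 to 3) X[k] · e^(2πikn/4)

Computing each x[n]:
x[0] = 0
x[1] = 0
x[2] = -2
x[3] = 0

x = [0, 0, -2, 0]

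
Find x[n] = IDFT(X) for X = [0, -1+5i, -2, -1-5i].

x[n] = (1/4) Σ(k=0 to 3) X[k] · e^(2πikn/4)

Computing each x[n]:
x[0] = -1
x[1] = -2
x[2] = 0
x[3] = 3

x = [-1, -2, 0, 3]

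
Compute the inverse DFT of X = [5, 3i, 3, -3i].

x[n] = (1/4) Σ(k=0 to 3) X[k] · e^(2πikn/4)

Computing each x[n]:
x[0] = 2
x[1] = -1
x[2] = 2
x[3] = 2

x = [2, -1, 2, 2]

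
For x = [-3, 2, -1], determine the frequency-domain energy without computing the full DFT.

Parseval: Σ|x[n]|² = (1/N)Σ|X[k]|², so Σ|X[k]|² = N·Σ|x[n]|² = 3·14.0000

Σ|X[k]|² = N·Σ|x[n]|² = 3·14.0000 = 42.0000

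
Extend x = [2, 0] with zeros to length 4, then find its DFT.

Original 2-point DFT: [2, 2]
Zero-padded 4-point DFT provides frequency interpolation.

DFT_4([x, 0, ...]) = [2, 2, 2, 2]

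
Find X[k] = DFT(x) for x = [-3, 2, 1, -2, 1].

X[k] = Σ(n=0 to 4) x[n] · ω_5^(nk)
where ω_5 = e^(-2πi/5)

Computing each X[k]:
X[0] = -1
X[1] = -1.2639-2.7144i
X[2] = -5.7361+2.2654i
X[3] = -5.7361-2.2654i
X[4] = -1.2639+2.7144i

X = [-1, -1.2639-2.7144i, -5.7361+2.2654i, -5.7361-2.2654i, -1.2639+2.7144i]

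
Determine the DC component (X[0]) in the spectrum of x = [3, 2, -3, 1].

X[0] = Σ(n=0 to 3) x[n] · ω_4^0 = Σ x[n]
= (3) + (2) + (-3) + (1)

X[0] = 3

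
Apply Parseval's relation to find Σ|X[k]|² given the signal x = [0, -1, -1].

Parseval: Σ|x[n]|² = (1/N)Σ|X[k]|², so Σ|X[k]|² = N·Σ|x[n]|² = 3·2.0000

Σ|X[k]|² = N·Σ|x[n]|² = 3·2.0000 = 6.0000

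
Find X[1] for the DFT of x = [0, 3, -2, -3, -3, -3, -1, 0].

X[1] = Σ(n=0 to 7) x[n] · ω_8^(1n) where ω_8 = e^(-2πi/8)
= (0)·ω_8^0 + (3)·ω_8^1 + (-2)·ω_8^2 + (-3)·ω_8^3 + (-3)·ω_8^4 + (-3)·ω_8^5 + (-1)·ω_8^6 + (0)·ω_8^7

X[1] = 9.3640-1.1213i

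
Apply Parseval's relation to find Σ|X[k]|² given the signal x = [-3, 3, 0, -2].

Parseval: Σ|x[n]|² = (1/N)Σ|X[k]|², so Σ|X[k]|² = N·Σ|x[n]|² = 4·22.0000

Σ|X[k]|² = N·Σ|x[n]|² = 4·22.0000 = 88.0000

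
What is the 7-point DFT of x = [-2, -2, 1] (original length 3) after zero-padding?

Original 3-point DFT: [-3, -1.5000+2.5981i, -1.5000-2.5981i]
Zero-padded 7-point DFT provides frequency interpolation.

DFT_7([x, 0, ...]) = [-3, -3.4695+0.5887i, -2.4559+2.3837i, 0.4254+1.6496i, 0.4254-1.6496i, -2.4559-2.3837i, -3.4695-0.5887i]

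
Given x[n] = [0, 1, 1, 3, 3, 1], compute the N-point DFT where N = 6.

X[k] = Σ(n=0 to 5) x[n] · ω_6^(nk)
where ω_6 = e^(-2πi/6)

Computing each X[k]:
X[0] = 9
X[1] = -4.0000+1.7321i
X[2] = -1.7321i
X[3] = -1
X[4] = 1.7321i
X[5] = -4.0000-1.7321i

X = [9, -4.0000+1.7321i, -1.7321i, -1, 1.7321i, -4.0000-1.7321i]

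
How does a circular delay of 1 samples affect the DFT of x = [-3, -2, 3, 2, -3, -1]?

Time shift by 1: X_shifted[k] = ω_6^(1k) · X[k]
Shifted x = [-1, -3, -2, 3, 2, -3]

DFT(x[n-1]) = [-4, -7.0000+3.4641i, 5.0000-3.4641i, 2, 5.0000+3.4641i, -7.0000-3.4641i]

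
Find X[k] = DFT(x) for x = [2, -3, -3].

X[k] = Σ(n=0 to 2) x[n] · ω_3^(nk)
where ω_3 = e^(-2πi/3)

Computing each X[k]:
X[0] = -4
X[1] = 5
X[2] = 5

X = [-4, 5, 5]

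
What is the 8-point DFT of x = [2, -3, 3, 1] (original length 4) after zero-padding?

Original 4-point DFT: [3, -1+4i, 7, -1-4i]
Zero-padded 8-point DFT provides frequency interpolation.

DFT_8([x, 0, ...]) = [3, -0.8284-1.5858i, -1+4i, 4.8284+4.4142i, 7, 4.8284-4.4142i, -1-4i, -0.8284+1.5858i]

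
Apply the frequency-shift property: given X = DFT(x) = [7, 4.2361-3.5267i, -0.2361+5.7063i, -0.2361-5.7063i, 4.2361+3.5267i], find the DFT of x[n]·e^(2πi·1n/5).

Modulation property: DFT(ω_5^(-1n)·x[n]) = X[(k-1) mod 5], so circularly shift X by 1 positions.

X[k-1] = [4.2361+3.5267i, 7, 4.2361-3.5267i, -0.2361+5.7063i, -0.2361-5.7063i]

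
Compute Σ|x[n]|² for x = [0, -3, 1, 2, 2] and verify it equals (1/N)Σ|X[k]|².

Time domain:
Σ|x[n]|² = |0|² + |-3|² + |1|² + |2|² + |2|² = 18.0000

Frequency domain:
(1/5)Σ|X[k]|² = (1/5)(|2|² + |-2.7361+5.3431i|² + |1.7361+1.9879i|² + |1.7361-1.9879i|² + |-2.7361-5.3431i|²) = (1/5)·90.0000 = 18.0000

Both sides agree, confirming Parseval's theorem.

Σ|x[n]|² = (1/N)Σ|X[k]|² = 18.0000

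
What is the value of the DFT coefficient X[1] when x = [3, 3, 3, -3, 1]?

X[1] = Σ(n=0 to 4) x[n] · ω_5^(1n) where ω_5 = e^(-2πi/5)
= (3)·ω_5^0 + (3)·ω_5^1 + (3)·ω_5^2 + (-3)·ω_5^3 + (1)·ω_5^4

X[1] = 4.2361-5.4288i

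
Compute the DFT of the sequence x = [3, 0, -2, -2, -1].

X[k] = Σ(n=0 to 4) x[n] · ω_5^(nk)
where ω_5 = e^(-2πi/5)

Computing each X[k]:
X[0] = -2
X[1] = 5.9271-0.9511i
X[2] = 2.5729-0.5878i
X[3] = 2.5729+0.5878i
X[4] = 5.9271+0.9511i

X = [-2, 5.9271-0.9511i, 2.5729-0.5878i, 2.5729+0.5878i, 5.9271+0.9511i]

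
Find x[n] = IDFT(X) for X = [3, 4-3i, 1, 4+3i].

x[n] = (1/4) Σ(k=0 to 3) X[k] · e^(2πikn/4)

Computing each x[n]:
x[0] = 3
x[1] = 2
x[2] = -1
x[3] = -1

x = [3, 2, -1, -1]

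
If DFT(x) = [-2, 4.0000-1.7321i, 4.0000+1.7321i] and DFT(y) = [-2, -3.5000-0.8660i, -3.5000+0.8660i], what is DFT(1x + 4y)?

By linearity: DFT(1x + 4y) = 1·DFT(x) + 4·DFT(y)
= 1·[-2, 4.0000-1.7321i, 4.0000+1.7321i] + 4·[-2, -3.5000-0.8660i, -3.5000+0.8660i]

Computing element-wise:
Z[0] = 1·(-2) + 4·(-2) = -10
Z[1] = 1·(4.0000-1.7321i) + 4·(-3.5000-0.8660i) = -10.0000-5.1961i
Z[2] = 1·(4.0000+1.7321i) + 4·(-3.5000+0.8660i) = -10.0000+5.1961i

DFT(1x + 4y) = 1·X + 4·Y = [-10, -10.0000-5.1961i, -10.0000+5.1961i]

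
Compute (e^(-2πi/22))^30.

Since ω_22^22 = 1, powers reduce modulo 22.
30 mod 22 = 8
So ω_22^30 = ω_22^8 = e^(-2πi·8/22)

ω_22^30 = ω_22^8 = -0.6549-0.7557i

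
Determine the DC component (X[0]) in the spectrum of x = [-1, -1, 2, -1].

X[0] = Σ(n=0 to 3) x[n] · ω_4^0 = Σ x[n]
= (-1) + (-1) + (2) + (-1)

X[0] = -1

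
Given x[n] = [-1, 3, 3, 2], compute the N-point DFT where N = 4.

X[k] = Σ(n=0 to 3) x[n] · ω_4^(nk)
where ω_4 = e^(-2πi/4)

Computing each X[k]:
X[0] = 7
X[1] = -4-1i
X[2] = -3
X[3] = -4+1i

X = [7, -4-1i, -3, -4+1i]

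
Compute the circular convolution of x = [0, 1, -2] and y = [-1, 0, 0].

(x ⊛ y)[n] = Σ(m=0 to 2) x[m] · y[(n-m) mod 3]

Computing each output sample:
(x ⊛ y)[0] = 0
(x ⊛ y)[1] = -1
(x ⊛ y)[2] = 2

x ⊛ y = [0, -1, 2]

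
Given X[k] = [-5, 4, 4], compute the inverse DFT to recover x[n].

x[n] = (1/3) Σ(k=0 to 2) X[k] · e^(2πikn/3)

Computing each x[n]:
x[0] = 1
x[1] = -3
x[2] = -3

x = [1, -3, -3]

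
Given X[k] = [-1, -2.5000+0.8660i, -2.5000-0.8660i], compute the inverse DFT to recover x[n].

x[n] = (1/3) Σ(k=0 to 2) X[k] · e^(2πikn/3)

Computing each x[n]:
x[0] = -2
x[1] = 0
x[2] = 1

x = [-2, 0, 1]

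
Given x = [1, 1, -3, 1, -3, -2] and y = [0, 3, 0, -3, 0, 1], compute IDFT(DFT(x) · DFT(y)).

(x ⊛ y)[n] = Σ(m=0 to 5) x[m] · y[(n-m) mod 6]

Computing each output sample:
(x ⊛ y)[0] = -8
(x ⊛ y)[1] = 9
(x ⊛ y)[2] = 10
(x ⊛ y)[3] = -15
(x ⊛ y)[4] = -2
(x ⊛ y)[5] = 1

x ⊛ y = [-8, 9, 10, -15, -2, 1]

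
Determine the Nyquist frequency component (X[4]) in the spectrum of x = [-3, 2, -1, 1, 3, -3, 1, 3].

X[4] = Σ(n=0 to 7) x[n] · ω_8^(4n) where ω_8 = e^(-2πi/8)
= (-3)·ω_8^0 + (2)·ω_8^4 + (-1)·ω_8^8 + (1)·ω_8^12 + (3)·ω_8^16 + (-3)·ω_8^20 + (1)·ω_8^24 + (3)·ω_8^28

X[4] = -3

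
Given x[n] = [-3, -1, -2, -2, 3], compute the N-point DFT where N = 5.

X[k] = Σ(n=0 to 4) x[n] · ω_5^(nk)
where ω_5 = e^(-2πi/5)

Computing each X[k]:
X[0] = -5
X[1] = 0.8541+3.8042i
X[2] = -5.8541+2.3511i
X[3] = -5.8541-2.3511i
X[4] = 0.8541-3.8042i

X = [-5, 0.8541+3.8042i, -5.8541+2.3511i, -5.8541-2.3511i, 0.8541-3.8042i]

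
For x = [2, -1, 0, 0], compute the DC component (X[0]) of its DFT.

X[0] = Σ(n=0 to 3) x[n] · ω_4^0 = Σ x[n]
= (2) + (-1) + (0) + (0)

X[0] = 1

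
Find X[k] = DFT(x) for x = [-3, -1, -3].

X[k] = Σ(n=0 to 2) x[n] · ω_3^(nk)
where ω_3 = e^(-2πi/3)

Computing each X[k]:
X[0] = -7
X[1] = -1.0000-1.7321i
X[2] = -1.0000+1.7321i

X = [-7, -1.0000-1.7321i, -1.0000+1.7321i]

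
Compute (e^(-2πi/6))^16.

Since ω_6^6 = 1, powers reduce modulo 6.
16 mod 6 = 4
So ω_6^16 = ω_6^4 = e^(-2πi·4/6)

ω_6^16 = ω_6^4 = -0.5000+0.8660i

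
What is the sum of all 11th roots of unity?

Sum of all nth roots of unity equals 0 for n > 1 (geometric series with r ≠ 1).

0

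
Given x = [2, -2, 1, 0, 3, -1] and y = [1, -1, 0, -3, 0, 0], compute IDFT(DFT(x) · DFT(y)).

(x ⊛ y)[n] = Σ(m=0 to 5) x[m] · y[(n-m) mod 6]

Computing each output sample:
(x ⊛ y)[0] = 3
(x ⊛ y)[1] = -13
(x ⊛ y)[2] = 6
(x ⊛ y)[3] = -7
(x ⊛ y)[4] = 9
(x ⊛ y)[5] = -7

x ⊛ y = [3, -13, 6, -7, 9, -7]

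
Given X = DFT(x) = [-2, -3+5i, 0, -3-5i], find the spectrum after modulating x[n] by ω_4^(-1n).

Modulation property: DFT(ω_4^(-1n)·x[n]) = X[(k-1) mod 4], so circularly shift X by 1 positions.

X[k-1] = [-3-5i, -2, -3+5i, 0]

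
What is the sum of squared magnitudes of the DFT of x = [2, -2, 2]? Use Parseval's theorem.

Parseval: Σ|x[n]|² = (1/N)Σ|X[k]|², so Σ|X[k]|² = N·Σ|x[n]|² = 3·12.0000

Σ|X[k]|² = N·Σ|x[n]|² = 3·12.0000 = 36.0000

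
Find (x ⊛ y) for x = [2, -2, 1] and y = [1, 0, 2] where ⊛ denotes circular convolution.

(x ⊛ y)[n] = Σ(m=0 to 2) x[m] · y[(n-m) mod 3]

Computing each output sample:
(x ⊛ y)[0] = -2
(x ⊛ y)[1] = 0
(x ⊛ y)[2] = 5

x ⊛ y = [-2, 0, 5]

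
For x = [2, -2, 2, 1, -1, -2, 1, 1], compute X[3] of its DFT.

X[3] = Σ(n=0 to 7) x[n] · ω_8^(3n) where ω_8 = e^(-2πi/8)
= (2)·ω_8^0 + (-2)·ω_8^3 + (2)·ω_8^6 + (1)·ω_8^9 + (-1)·ω_8^12 + (-2)·ω_8^15 + (1)·ω_8^18 + (1)·ω_8^21

X[3] = 3+1i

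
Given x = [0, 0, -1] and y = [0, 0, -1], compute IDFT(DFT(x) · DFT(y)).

(x ⊛ y)[n] = Σ(m=0 to 2) x[m] · y[(n-m) mod 3]

Computing each output sample:
(x ⊛ y)[0] = 0
(x ⊛ y)[1] = 1
(x ⊛ y)[2] = 0

x ⊛ y = [0, 1, 0]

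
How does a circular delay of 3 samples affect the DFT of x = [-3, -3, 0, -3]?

Time shift by 3: X_shifted[k] = ω_4^(3k) · X[k]
Shifted x = [-3, 0, -3, -3]

DFT(x[n-3]) = [-9, -3i, -3, 3i]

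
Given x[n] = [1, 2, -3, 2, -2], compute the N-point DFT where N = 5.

X[k] = Σ(n=0 to 4) x[n] · ω_5^(nk)
where ω_5 = e^(-2πi/5)

Computing each X[k]:
X[0] = 0
X[1] = 1.8090-0.8653i
X[2] = 0.6910-7.1064i
X[3] = 0.6910+7.1064i
X[4] = 1.8090+0.8653i

X = [0, 1.8090-0.8653i, 0.6910-7.1064i, 0.6910+7.1064i, 1.8090+0.8653i]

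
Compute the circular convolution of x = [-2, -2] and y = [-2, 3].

(x ⊛ y)[n] = Σ(m=0 to 1) x[m] · y[(n-m) mod 2]

Computing each output sample:
(x ⊛ y)[0] = -2
(x ⊛ y)[1] = -2

x ⊛ y = [-2, -2]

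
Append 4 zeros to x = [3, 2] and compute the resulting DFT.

Original 2-point DFT: [5, 1]
Zero-padded 6-point DFT provides frequency interpolation.

DFT_6([x, 0, ...]) = [5, 4.0000-1.7321i, 2.0000-1.7321i, 1, 2.0000+1.7321i, 4.0000+1.7321i]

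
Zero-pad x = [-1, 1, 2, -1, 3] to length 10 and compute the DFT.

Original 5-point DFT: [4, -0.5729+0.1388i, -3.9271+4.0287i, -3.9271-4.0287i, -0.5729-0.1388i]
Zero-padded 10-point DFT provides frequency interpolation.

DFT_10([x, 0, ...]) = [4, -1.6910-3.3022i, -0.5729+0.1388i, -2.8090-3.2164i, -3.9271+4.0287i, 4, -3.9271-4.0287i, -2.8090+3.2164i, -0.5729-0.1388i, -1.6910+3.3022i]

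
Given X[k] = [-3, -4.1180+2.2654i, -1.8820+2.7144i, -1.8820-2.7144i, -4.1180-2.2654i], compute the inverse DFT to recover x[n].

x[n] = (1/5) Σ(k=0 to 4) X[k] · e^(2πikn/5)

Computing each x[n]:
x[0] = -3
x[1] = -2
x[2] = 1
x[3] = 0
x[4] = 1

x = [-3, -2, 1, 0, 1]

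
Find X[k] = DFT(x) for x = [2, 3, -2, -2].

X[k] = Σ(n=0 to 3) x[n] · ω_4^(nk)
where ω_4 = e^(-2πi/4)

Computing each X[k]:
X[0] = 1
X[1] = 4-5i
X[2] = -1
X[3] = 4+5i

X = [1, 4-5i, -1, 4+5i]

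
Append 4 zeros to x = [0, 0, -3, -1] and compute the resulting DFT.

Original 4-point DFT: [-4, 3-1i, -2, 3+1i]
Zero-padded 8-point DFT provides frequency interpolation.

DFT_8([x, 0, ...]) = [-4, 0.7071+3.7071i, 3-1i, -0.7071-2.2929i, -2, -0.7071+2.2929i, 3+1i, 0.7071-3.7071i]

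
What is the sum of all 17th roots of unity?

Sum of all nth roots of unity equals 0 for n > 1 (geometric series with r ≠ 1).

0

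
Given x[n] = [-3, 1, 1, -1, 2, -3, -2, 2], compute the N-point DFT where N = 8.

X[k] = Σ(n=0 to 7) x[n] · ω_8^(nk)
where ω_8 = e^(-2πi/8)

Computing each X[k]:
X[0] = -3
X[1] = -0.0503-3.7071i
X[2] = 3i
X[3] = -9.9497+2.2929i
X[4] = -1
X[5] = -9.9497-2.2929i
X[6] = -3i
X[7] = -0.0503+3.7071i

X = [-3, -0.0503-3.7071i, 3i, -9.9497+2.2929i, -1, -9.9497-2.2929i, -3i, -0.0503+3.7071i]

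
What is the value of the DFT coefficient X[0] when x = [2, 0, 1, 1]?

X[0] = Σ(n=0 to 3) x[n] · ω_4^0 = Σ x[n]
= (2) + (0) + (1) + (1)

X[0] = 4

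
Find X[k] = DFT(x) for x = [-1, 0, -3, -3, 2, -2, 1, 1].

X[k] = Σ(n=0 to 7) x[n] · ω_8^(nk)
where ω_8 = e^(-2πi/8)

Computing each X[k]:
X[0] = -5
X[1] = 1.2426+5.4142i
X[2] = 3
X[3] = -7.2426-2.5858i
X[4] = 3
X[5] = -7.2426+2.5858i
X[6] = 3
X[7] = 1.2426-5.4142i

X = [-5, 1.2426+5.4142i, 3, -7.2426-2.5858i, 3, -7.2426+2.5858i, 3, 1.2426-5.4142i]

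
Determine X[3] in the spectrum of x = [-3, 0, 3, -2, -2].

X[3] = Σ(n=0 to 4) x[n] · ω_5^(3n) where ω_5 = e^(-2πi/5)
= (-3)·ω_5^0 + (0)·ω_5^3 + (3)·ω_5^6 + (-2)·ω_5^9 + (-2)·ω_5^12

X[3] = -1.0729-3.5797i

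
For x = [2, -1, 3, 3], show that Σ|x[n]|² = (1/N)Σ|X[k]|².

Time domain:
Σ|x[n]|² = |2|² + |-1|² + |3|² + |3|² = 23.0000

Frequency domain:
(1/4)Σ|X[k]|² = (1/4)(|7|² + |-1+4i|² + |3|² + |-1-4i|²) = (1/4)·92.0000 = 23.0000

Both sides agree, confirming Parseval's theorem.

Σ|x[n]|² = (1/N)Σ|X[k]|² = 23.0000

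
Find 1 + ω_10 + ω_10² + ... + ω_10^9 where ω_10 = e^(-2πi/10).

Sum of all nth roots of unity equals 0 for n > 1 (geometric series with r ≠ 1).

0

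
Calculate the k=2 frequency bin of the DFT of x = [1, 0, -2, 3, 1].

X[2] = Σ(n=0 to 4) x[n] · ω_5^(2n) where ω_5 = e^(-2πi/5)
= (1)·ω_5^0 + (0)·ω_5^2 + (-2)·ω_5^4 + (3)·ω_5^6 + (1)·ω_5^8

X[2] = 0.5000-4.1675i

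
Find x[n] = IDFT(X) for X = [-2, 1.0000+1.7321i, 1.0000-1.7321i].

x[n] = (1/3) Σ(k=0 to 2) X[k] · e^(2πikn/3)

Computing each x[n]:
x[0] = 0
x[1] = -2
x[2] = 0

x = [0, -2, 0]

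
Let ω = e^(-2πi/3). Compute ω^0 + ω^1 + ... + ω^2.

Sum of all nth roots of unity equals 0 for n > 1 (geometric series with r ≠ 1).

0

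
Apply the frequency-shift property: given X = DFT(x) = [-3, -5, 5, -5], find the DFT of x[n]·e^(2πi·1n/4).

Modulation property: DFT(ω_4^(-1n)·x[n]) = X[(k-1) mod 4], so circularly shift X by 1 positions.

X[k-1] = [-5, -3, -5, 5]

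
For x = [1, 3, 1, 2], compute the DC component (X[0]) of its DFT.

X[0] = Σ(n=0 to 3) x[n] · ω_4^0 = Σ x[n]
= (1) + (3) + (1) + (2)

X[0] = 7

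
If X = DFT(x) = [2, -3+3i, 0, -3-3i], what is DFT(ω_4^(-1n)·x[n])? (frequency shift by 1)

Modulation property: DFT(ω_4^(-1n)·x[n]) = X[(k-1) mod 4], so circularly shift X by 1 positions.

X[k-1] = [-3-3i, 2, -3+3i, 0]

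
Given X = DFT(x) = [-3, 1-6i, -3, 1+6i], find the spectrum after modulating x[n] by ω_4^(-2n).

Modulation property: DFT(ω_4^(-2n)·x[n]) = X[(k-2) mod 4], so circularly shift X by 2 positions.

X[k-2] = [-3, 1+6i, -3, 1-6i]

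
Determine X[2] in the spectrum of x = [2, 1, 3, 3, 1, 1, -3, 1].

X[2] = Σ(n=0 to 7) x[n] · ω_8^(2n) where ω_8 = e^(-2πi/8)
= (2)·ω_8^0 + (1)·ω_8^2 + (3)·ω_8^4 + (3)·ω_8^6 + (1)·ω_8^8 + (1)·ω_8^10 + (-3)·ω_8^12 + (1)·ω_8^14

X[2] = 3+2i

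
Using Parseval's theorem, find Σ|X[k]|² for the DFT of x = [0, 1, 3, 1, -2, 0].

Parseval: Σ|x[n]|² = (1/N)Σ|X[k]|², so Σ|X[k]|² = N·Σ|x[n]|² = 6·15.0000

Σ|X[k]|² = N·Σ|x[n]|² = 6·15.0000 = 90.0000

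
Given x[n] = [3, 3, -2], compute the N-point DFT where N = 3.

X[k] = Σ(n=0 to 2) x[n] · ω_3^(nk)
where ω_3 = e^(-2πi/3)

Computing each X[k]:
X[0] = 4
X[1] = 2.5000-4.3301i
X[2] = 2.5000+4.3301i

X = [4, 2.5000-4.3301i, 2.5000+4.3301i]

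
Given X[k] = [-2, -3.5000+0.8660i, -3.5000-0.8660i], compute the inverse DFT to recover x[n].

x[n] = (1/3) Σ(k=0 to 2) X[k] · e^(2πikn/3)

Computing each x[n]:
x[0] = -3
x[1] = 0
x[2] = 1

x = [-3, 0, 1]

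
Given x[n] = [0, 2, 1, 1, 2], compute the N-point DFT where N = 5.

X[k] = Σ(n=0 to 4) x[n] · ω_5^(nk)
where ω_5 = e^(-2πi/5)

Computing each X[k]:
X[0] = 6
X[1] = -0.3820
X[2] = -2.6180
X[3] = -2.6180
X[4] = -0.3820

X = [6, -0.3820, -2.6180, -2.6180, -0.3820]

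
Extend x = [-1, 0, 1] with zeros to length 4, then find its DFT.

Original 3-point DFT: [0, -1.5000+0.8660i, -1.5000-0.8660i]
Zero-padded 4-point DFT provides frequency interpolation.

DFT_4([x, 0, ...]) = [0, -2, 0, -2]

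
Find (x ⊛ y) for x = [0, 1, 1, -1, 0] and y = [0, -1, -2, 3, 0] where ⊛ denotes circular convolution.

(x ⊛ y)[n] = Σ(m=0 to 4) x[m] · y[(n-m) mod 5]

Computing each output sample:
(x ⊛ y)[0] = 5
(x ⊛ y)[1] = -3
(x ⊛ y)[2] = -1
(x ⊛ y)[3] = -3
(x ⊛ y)[4] = 2

x ⊛ y = [5, -3, -1, -3, 2]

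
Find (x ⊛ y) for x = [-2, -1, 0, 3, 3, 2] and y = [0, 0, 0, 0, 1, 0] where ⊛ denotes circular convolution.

(x ⊛ y)[n] = Σ(m=0 to 5) x[m] · y[(n-m) mod 6]

Computing each output sample:
(x ⊛ y)[0] = 0
(x ⊛ y)[1] = 3
(x ⊛ y)[2] = 3
(x ⊛ y)[3] = 2
(x ⊛ y)[4] = -2
(x ⊛ y)[5] = -1

x ⊛ y = [0, 3, 3, 2, -2, -1]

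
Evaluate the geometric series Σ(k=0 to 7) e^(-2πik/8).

Sum of all nth roots of unity equals 0 for n > 1 (geometric series with r ≠ 1).

0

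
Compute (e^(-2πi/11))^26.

Since ω_11^11 = 1, powers reduce modulo 11.
26 mod 11 = 4
So ω_11^26 = ω_11^4 = e^(-2πi·4/11)

ω_11^26 = ω_11^4 = -0.6549-0.7557i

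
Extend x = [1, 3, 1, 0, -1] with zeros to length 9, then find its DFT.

Original 5-point DFT: [4, 0.8090-4.3920i, -0.3090-1.4001i, -0.3090+1.4001i, 0.8090+4.3920i]
Zero-padded 9-point DFT provides frequency interpolation.

DFT_9([x, 0, ...]) = [4, 4.4115-2.5712i, -0.1848-3.9392i, -0.5000-0.8660i, -1.2267-1.3681i, -1.2267+1.3681i, -0.5000+0.8660i, -0.1848+3.9392i, 4.4115+2.5712i]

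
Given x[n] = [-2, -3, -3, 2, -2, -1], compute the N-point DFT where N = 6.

X[k] = Σ(n=0 to 5) x[n] · ω_6^(nk)
where ω_6 = e^(-2πi/6)

Computing each X[k]:
X[0] = -9
X[1] = -3.5000+2.5981i
X[2] = 4.5000+0.8660i
X[3] = -5
X[4] = 4.5000-0.8660i
X[5] = -3.5000-2.5981i

X = [-9, -3.5000+2.5981i, 4.5000+0.8660i, -5, 4.5000-0.8660i, -3.5000-2.5981i]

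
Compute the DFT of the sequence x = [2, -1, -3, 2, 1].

X[k] = Σ(n=0 to 4) x[n] · ω_5^(nk)
where ω_5 = e^(-2πi/5)

Computing each X[k]:
X[0] = 1
X[1] = 2.8090+4.8410i
X[2] = 1.6910-3.5797i
X[3] = 1.6910+3.5797i
X[4] = 2.8090-4.8410i

X = [1, 2.8090+4.8410i, 1.6910-3.5797i, 1.6910+3.5797i, 2.8090-4.8410i]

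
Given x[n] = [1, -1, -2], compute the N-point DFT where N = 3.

X[k] = Σ(n=0 to 2) x[n] · ω_3^(nk)
where ω_3 = e^(-2πi/3)

Computing each X[k]:
X[0] = -2
X[1] = 2.5000-0.8660i
X[2] = 2.5000+0.8660i

X = [-2, 2.5000-0.8660i, 2.5000+0.8660i]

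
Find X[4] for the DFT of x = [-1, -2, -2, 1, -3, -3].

X[4] = Σ(n=0 to 5) x[n] · ω_6^(4n) where ω_6 = e^(-2πi/6)
= (-1)·ω_6^0 + (-2)·ω_6^4 + (-2)·ω_6^8 + (1)·ω_6^12 + (-3)·ω_6^16 + (-3)·ω_6^20

X[4] = 5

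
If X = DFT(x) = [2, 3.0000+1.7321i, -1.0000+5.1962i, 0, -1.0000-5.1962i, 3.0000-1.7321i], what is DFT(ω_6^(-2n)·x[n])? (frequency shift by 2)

Modulation property: DFT(ω_6^(-2n)·x[n]) = X[(k-2) mod 6], so circularly shift X by 2 positions.

X[k-2] = [-1.0000-5.1962i, 3.0000-1.7321i, 2, 3.0000+1.7321i, -1.0000+5.1962i, 0]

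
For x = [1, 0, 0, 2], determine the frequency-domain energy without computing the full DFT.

Parseval: Σ|x[n]|² = (1/N)Σ|X[k]|², so Σ|X[k]|² = N·Σ|x[n]|² = 4·5.0000

Σ|X[k]|² = N·Σ|x[n]|² = 4·5.0000 = 20.0000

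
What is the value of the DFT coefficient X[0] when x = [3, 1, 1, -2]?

X[0] = Σ(n=0 to 3) x[n] · ω_4^0 = Σ x[n]
= (3) + (1) + (1) + (-2)

X[0] = 3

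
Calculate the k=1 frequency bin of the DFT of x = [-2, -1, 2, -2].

X[1] = Σ(n=0 to 3) x[n] · ω_4^(1n) where ω_4 = e^(-2πi/4)
= (-2)·ω_4^0 + (-1)·ω_4^1 + (2)·ω_4^2 + (-2)·ω_4^3

X[1] = -4-1i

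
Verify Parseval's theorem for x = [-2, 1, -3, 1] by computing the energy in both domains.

Time domain:
Σ|x[n]|² = |-2|² + |1|² + |-3|² + |1|² = 15.0000

Frequency domain:
(1/4)Σ|X[k]|² = (1/4)(|-3|² + |1|² + |-7|² + |1|²) = (1/4)·60.0000 = 15.0000

Both sides agree, confirming Parseval's theorem.

Σ|x[n]|² = (1/N)Σ|X[k]|² = 15.0000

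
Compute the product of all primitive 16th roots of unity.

The primitive 16th roots of unity are ω_16^k for k coprime to 16: k ∈ {1, 3, 5, 7, 9, 11, 13, 15}
Their product equals the constant term of the cyclotomic polynomial Φ_16(x) up to sign.
For n ≥ 3, the product of all primitive nth roots of unity is 1. (For n=1 it is 1; for n=2 it is -1.)

1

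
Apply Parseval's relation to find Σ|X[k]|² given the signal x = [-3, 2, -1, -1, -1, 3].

Parseval: Σ|x[n]|² = (1/N)Σ|X[k]|², so Σ|X[k]|² = N·Σ|x[n]|² = 6·25.0000

Σ|X[k]|² = N·Σ|x[n]|² = 6·25.0000 = 150.0000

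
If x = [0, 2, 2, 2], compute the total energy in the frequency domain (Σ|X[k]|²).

Parseval: Σ|x[n]|² = (1/N)Σ|X[k]|², so Σ|X[k]|² = N·Σ|x[n]|² = 4·12.0000

Σ|X[k]|² = N·Σ|x[n]|² = 4·12.0000 = 48.0000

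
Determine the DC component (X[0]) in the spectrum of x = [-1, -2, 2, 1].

X[0] = Σ(n=0 to 3) x[n] · ω_4^0 = Σ x[n]
= (-1) + (-2) + (2) + (1)

X[0] = 0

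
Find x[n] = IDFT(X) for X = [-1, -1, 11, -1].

x[n] = (1/4) Σ(k=0 to 3) X[k] · e^(2πikn/4)

Computing each x[n]:
x[0] = 2
x[1] = -3
x[2] = 3
x[3] = -3

x = [2, -3, 3, -3]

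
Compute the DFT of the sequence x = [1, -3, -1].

X[k] = Σ(n=0 to 2) x[n] · ω_3^(nk)
where ω_3 = e^(-2πi/3)

Computing each X[k]:
X[0] = -3
X[1] = 3.0000+1.7321i
X[2] = 3.0000-1.7321i

X = [-3, 3.0000+1.7321i, 3.0000-1.7321i]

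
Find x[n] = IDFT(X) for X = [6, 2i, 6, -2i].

x[n] = (1/4) Σ(k=0 to 3) X[k] · e^(2πikn/4)

Computing each x[n]:
x[0] = 3
x[1] = -1
x[2] = 3
x[3] = 1

x = [3, -1, 3, 1]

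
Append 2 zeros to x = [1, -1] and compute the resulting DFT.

Original 2-point DFT: [0, 2]
Zero-padded 4-point DFT provides frequency interpolation.

DFT_4([x, 0, ...]) = [0, 1+1i, 2, 1-1i]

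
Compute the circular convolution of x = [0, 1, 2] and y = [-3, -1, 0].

(x ⊛ y)[n] = Σ(m=0 to 2) x[m] · y[(n-m) mod 3]

Computing each output sample:
(x ⊛ y)[0] = -2
(x ⊛ y)[1] = -3
(x ⊛ y)[2] = -7

x ⊛ y = [-2, -3, -7]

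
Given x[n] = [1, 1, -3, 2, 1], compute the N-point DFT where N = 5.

X[k] = Σ(n=0 to 4) x[n] · ω_5^(nk)
where ω_5 = e^(-2πi/5)

Computing each X[k]:
X[0] = 2
X[1] = 2.4271+2.9389i
X[2] = -0.9271-4.7553i
X[3] = -0.9271+4.7553i
X[4] = 2.4271-2.9389i

X = [2, 2.4271+2.9389i, -0.9271-4.7553i, -0.9271+4.7553i, 2.4271-2.9389i]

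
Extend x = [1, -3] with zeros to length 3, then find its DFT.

Original 2-point DFT: [-2, 4]
Zero-padded 3-point DFT provides frequency interpolation.

DFT_3([x, 0, ...]) = [-2, 2.5000+2.5981i, 2.5000-2.5981i]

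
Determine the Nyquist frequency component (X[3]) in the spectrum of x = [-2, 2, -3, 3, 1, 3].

X[3] = Σ(n=0 to 5) x[n] · ω_6^(3n) where ω_6 = e^(-2πi/6)
= (-2)·ω_6^0 + (2)·ω_6^3 + (-3)·ω_6^6 + (3)·ω_6^9 + (1)·ω_6^12 + (3)·ω_6^15

X[3] = -12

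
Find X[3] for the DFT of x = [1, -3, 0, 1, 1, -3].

X[3] = Σ(n=0 to 5) x[n] · ω_6^(3n) where ω_6 = e^(-2πi/6)
= (1)·ω_6^0 + (-3)·ω_6^3 + (0)·ω_6^6 + (1)·ω_6^9 + (1)·ω_6^12 + (-3)·ω_6^15

X[3] = 7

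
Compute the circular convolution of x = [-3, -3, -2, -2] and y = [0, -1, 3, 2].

(x ⊛ y)[n] = Σ(m=0 to 3) x[m] · y[(n-m) mod 4]

Computing each output sample:
(x ⊛ y)[0] = -10
(x ⊛ y)[1] = -7
(x ⊛ y)[2] = -10
(x ⊛ y)[3] = -13

x ⊛ y = [-10, -7, -10, -13]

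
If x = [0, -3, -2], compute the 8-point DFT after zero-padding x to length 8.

Original 3-point DFT: [-5, 2.5000+0.8660i, 2.5000-0.8660i]
Zero-padded 8-point DFT provides frequency interpolation.

DFT_8([x, 0, ...]) = [-5, -2.1213+4.1213i, 2+3i, 2.1213+0.1213i, 1, 2.1213-0.1213i, 2-3i, -2.1213-4.1213i]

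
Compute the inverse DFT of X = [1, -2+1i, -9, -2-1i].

x[n] = (1/4) Σ(k=0 to 3) X[k] · e^(2πikn/4)

Computing each x[n]:
x[0] = -3
x[1] = 2
x[2] = -1
x[3] = 3

x = [-3, 2, -1, 3]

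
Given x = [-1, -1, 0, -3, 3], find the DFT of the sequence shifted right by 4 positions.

Time shift by 4: X_shifted[k] = ω_5^(4k) · X[k]
Shifted x = [-1, 0, -3, 3, -1]

DFT(x[n-4]) = [-2, -1.3090+2.5757i, -0.1910-6.2941i, -0.1910+6.2941i, -1.3090-2.5757i]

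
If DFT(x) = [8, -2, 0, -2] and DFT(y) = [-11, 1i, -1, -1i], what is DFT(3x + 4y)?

By linearity: DFT(3x + 4y) = 3·DFT(x) + 4·DFT(y)
= 3·[8, -2, 0, -2] + 4·[-11, 1i, -1, -1i]

Computing element-wise:
Z[0] = 3·(8) + 4·(-11) = -20
Z[1] = 3·(-2) + 4·(1i) = -6+4i
Z[2] = 3·(0) + 4·(-1) = -4
Z[3] = 3·(-2) + 4·(-1i) = -6-4i

DFT(3x + 4y) = 3·X + 4·Y = [-20, -6+4i, -4, -6-4i]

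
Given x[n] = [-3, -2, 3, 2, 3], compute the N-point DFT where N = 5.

X[k] = Σ(n=0 to 4) x[n] · ω_5^(nk)
where ω_5 = e^(-2πi/5)

Computing each X[k]:
X[0] = 3
X[1] = -6.7361+4.1675i
X[2] = -2.2639+3.8900i
X[3] = -2.2639-3.8900i
X[4] = -6.7361-4.1675i

X = [3, -6.7361+4.1675i, -2.2639+3.8900i, -2.2639-3.8900i, -6.7361-4.1675i]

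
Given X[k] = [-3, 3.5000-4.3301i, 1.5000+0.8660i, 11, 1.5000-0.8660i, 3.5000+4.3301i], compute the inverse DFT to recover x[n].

x[n] = (1/6) Σ(k=0 to 5) X[k] · e^(2πikn/6)

Computing each x[n]:
x[0] = 3
x[1] = -1
x[2] = 2
x[3] = -3
x[4] = -1
x[5] = -3

x = [3, -1, 2, -3, -1, -3]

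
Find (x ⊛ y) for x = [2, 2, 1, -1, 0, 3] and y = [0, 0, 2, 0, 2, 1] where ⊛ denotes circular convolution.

(x ⊛ y)[n] = Σ(m=0 to 5) x[m] · y[(n-m) mod 6]

Computing each output sample:
(x ⊛ y)[0] = 4
(x ⊛ y)[1] = 5
(x ⊛ y)[2] = 3
(x ⊛ y)[3] = 10
(x ⊛ y)[4] = 9
(x ⊛ y)[5] = 4

x ⊛ y = [4, 5, 3, 10, 9, 4]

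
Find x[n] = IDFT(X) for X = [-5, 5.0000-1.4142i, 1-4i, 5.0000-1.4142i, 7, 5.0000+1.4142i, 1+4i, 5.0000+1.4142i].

x[n] = (1/8) Σ(k=0 to 7) X[k] · e^(2πikn/8)

Computing each x[n]:
x[0] = 3
x[1] = 0
x[2] = 0
x[3] = -2
x[4] = -2
x[5] = -1
x[6] = 0
x[7] = -3

x = [3, 0, 0, -2, -2, -1, 0, -3]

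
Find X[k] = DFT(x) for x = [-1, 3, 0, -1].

X[k] = Σ(n=0 to 3) x[n] · ω_4^(nk)
where ω_4 = e^(-2πi/4)

Computing each X[k]:
X[0] = 1
X[1] = -1-4i
X[2] = -3
X[3] = -1+4i

X = [1, -1-4i, -3, -1+4i]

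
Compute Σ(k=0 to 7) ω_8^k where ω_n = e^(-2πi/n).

Sum of all nth roots of unity equals 0 for n > 1 (geometric series with r ≠ 1).

0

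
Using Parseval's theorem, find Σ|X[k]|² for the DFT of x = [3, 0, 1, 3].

Parseval: Σ|x[n]|² = (1/N)Σ|X[k]|², so Σ|X[k]|² = N·Σ|x[n]|² = 4·19.0000

Σ|X[k]|² = N·Σ|x[n]|² = 4·19.0000 = 76.0000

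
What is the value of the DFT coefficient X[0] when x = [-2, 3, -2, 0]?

X[0] = Σ(n=0 to 3) x[n] · ω_4^0 = Σ x[n]
= (-2) + (3) + (-2) + (0)

X[0] = -1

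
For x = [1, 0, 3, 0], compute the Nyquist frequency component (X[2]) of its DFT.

X[2] = Σ(n=0 to 3) x[n] · ω_4^(2n) where ω_4 = e^(-2πi/4)
= (1)·ω_4^0 + (0)·ω_4^2 + (3)·ω_4^4 + (0)·ω_4^6

X[2] = 4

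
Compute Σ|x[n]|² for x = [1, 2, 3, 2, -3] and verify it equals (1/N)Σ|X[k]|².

Time domain:
Σ|x[n]|² = |1|² + |2|² + |3|² + |2|² + |-3|² = 27.0000

Frequency domain:
(1/5)Σ|X[k]|² = (1/5)(|5|² + |-3.3541-5.3431i|² + |3.3541-1.9879i|² + |3.3541+1.9879i|² + |-3.3541+5.3431i|²) = (1/5)·135.0000 = 27.0000

Both sides agree, confirming Parseval's theorem.

Σ|x[n]|² = (1/N)Σ|X[k]|² = 27.0000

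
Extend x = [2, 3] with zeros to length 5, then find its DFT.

Original 2-point DFT: [5, -1]
Zero-padded 5-point DFT provides frequency interpolation.

DFT_5([x, 0, ...]) = [5, 2.9271-2.8532i, -0.4271-1.7634i, -0.4271+1.7634i, 2.9271+2.8532i]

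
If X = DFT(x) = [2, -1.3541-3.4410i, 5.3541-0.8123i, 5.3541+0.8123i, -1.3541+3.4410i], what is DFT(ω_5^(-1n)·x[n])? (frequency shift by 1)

Modulation property: DFT(ω_5^(-1n)·x[n]) = X[(k-1) mod 5], so circularly shift X by 1 positions.

X[k-1] = [-1.3541+3.4410i, 2, -1.3541-3.4410i, 5.3541-0.8123i, 5.3541+0.8123i]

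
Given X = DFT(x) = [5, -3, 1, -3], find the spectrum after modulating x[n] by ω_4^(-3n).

Modulation property: DFT(ω_4^(-3n)·x[n]) = X[(k-3) mod 4], so circularly shift X by 3 positions.

X[k-3] = [-3, 1, -3, 5]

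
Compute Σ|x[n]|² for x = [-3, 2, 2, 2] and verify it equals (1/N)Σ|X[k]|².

Time domain:
Σ|x[n]|² = |-3|² + |2|² + |2|² + |2|² = 21.0000

Frequency domain:
(1/4)Σ|X[k]|² = (1/4)(|3|² + |-5|² + |-5|² + |-5|²) = (1/4)·84.0000 = 21.0000

Both sides agree, confirming Parseval's theorem.

Σ|x[n]|² = (1/N)Σ|X[k]|² = 21.0000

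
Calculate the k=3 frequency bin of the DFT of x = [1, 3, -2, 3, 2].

X[3] = Σ(n=0 to 4) x[n] · ω_5^(3n) where ω_5 = e^(-2πi/5)
= (1)·ω_5^0 + (3)·ω_5^3 + (-2)·ω_5^6 + (3)·ω_5^9 + (2)·ω_5^12

X[3] = -2.7361+5.3431i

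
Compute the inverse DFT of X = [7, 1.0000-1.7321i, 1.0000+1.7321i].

x[n] = (1/3) Σ(k=0 to 2) X[k] · e^(2πikn/3)

Computing each x[n]:
x[0] = 3
x[1] = 3
x[2] = 1

x = [3, 3, 1]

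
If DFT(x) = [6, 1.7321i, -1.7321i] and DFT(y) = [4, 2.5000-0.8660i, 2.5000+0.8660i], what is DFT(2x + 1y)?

By linearity: DFT(2x + 1y) = 2·DFT(x) + 1·DFT(y)
= 2·[6, 1.7321i, -1.7321i] + 1·[4, 2.5000-0.8660i, 2.5000+0.8660i]

Computing element-wise:
Z[0] = 2·(6) + 1·(4) = 16
Z[1] = 2·(1.7321i) + 1·(2.5000-0.8660i) = 2.5000+2.5982i
Z[2] = 2·(-1.7321i) + 1·(2.5000+0.8660i) = 2.5000-2.5982i

DFT(2x + 1y) = 2·X + 1·Y = [16, 2.5000+2.5982i, 2.5000-2.5982i]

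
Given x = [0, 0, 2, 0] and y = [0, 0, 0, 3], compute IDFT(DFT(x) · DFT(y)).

(x ⊛ y)[n] = Σ(m=0 to 3) x[m] · y[(n-m) mod 4]

Computing each output sample:
(x ⊛ y)[0] = 0
(x ⊛ y)[1] = 6
(x ⊛ y)[2] = 0
(x ⊛ y)[3] = 0

x ⊛ y = [0, 6, 0, 0]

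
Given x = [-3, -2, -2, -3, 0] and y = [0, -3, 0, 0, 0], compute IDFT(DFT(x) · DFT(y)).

(x ⊛ y)[n] = Σ(m=0 to 4) x[m] · y[(n-m) mod 5]

Computing each output sample:
(x ⊛ y)[0] = 0
(x ⊛ y)[1] = 9
(x ⊛ y)[2] = 6
(x ⊛ y)[3] = 6
(x ⊛ y)[4] = 9

x ⊛ y = [0, 9, 6, 6, 9]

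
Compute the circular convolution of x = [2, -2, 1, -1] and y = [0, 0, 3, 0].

(x ⊛ y)[n] = Σ(m=0 to 3) x[m] · y[(n-m) mod 4]

Computing each output sample:
(x ⊛ y)[0] = 3
(x ⊛ y)[1] = -3
(x ⊛ y)[2] = 6
(x ⊛ y)[3] = -6

x ⊛ y = [3, -3, 6, -6]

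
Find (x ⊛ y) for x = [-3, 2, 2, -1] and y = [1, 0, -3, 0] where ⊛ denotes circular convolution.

(x ⊛ y)[n] = Σ(m=0 to 3) x[m] · y[(n-m) mod 4]

Computing each output sample:
(x ⊛ y)[0] = -9
(x ⊛ y)[1] = 5
(x ⊛ y)[2] = 11
(x ⊛ y)[3] = -7

x ⊛ y = [-9, 5, 11, -7]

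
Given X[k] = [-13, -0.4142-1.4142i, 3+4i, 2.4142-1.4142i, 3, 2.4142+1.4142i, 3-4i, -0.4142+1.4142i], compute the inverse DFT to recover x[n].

x[n] = (1/8) Σ(k=0 to 7) X[k] · e^(2πikn/8)

Computing each x[n]:
x[0] = 0
x[1] = -3
x[2] = -2
x[3] = 0
x[4] = -1
x[5] = -3
x[6] = -2
x[7] = -2

x = [0, -3, -2, 0, -1, -3, -2, -2]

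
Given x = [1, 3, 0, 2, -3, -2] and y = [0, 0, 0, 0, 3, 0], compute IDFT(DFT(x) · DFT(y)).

(x ⊛ y)[n] = Σ(m=0 to 5) x[m] · y[(n-m) mod 6]

Computing each output sample:
(x ⊛ y)[0] = 0
(x ⊛ y)[1] = 6
(x ⊛ y)[2] = -9
(x ⊛ y)[3] = -6
(x ⊛ y)[4] = 3
(x ⊛ y)[5] = 9

x ⊛ y = [0, 6, -9, -6, 3, 9]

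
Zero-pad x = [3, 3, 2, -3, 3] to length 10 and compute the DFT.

Original 5-point DFT: [8, 5.6631-2.9389i, -2.1631+4.7553i, -2.1631-4.7553i, 5.6631+2.9389i]
Zero-padded 10-point DFT provides frequency interpolation.

DFT_10([x, 0, ...]) = [8, 4.5451-2.5757i, 5.6631-2.9389i, -1.0451-6.2941i, -2.1631+4.7553i, 8, -2.1631-4.7553i, -1.0451+6.2941i, 5.6631+2.9389i, 4.5451+2.5757i]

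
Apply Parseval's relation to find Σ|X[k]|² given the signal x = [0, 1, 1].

Parseval: Σ|x[n]|² = (1/N)Σ|X[k]|², so Σ|X[k]|² = N·Σ|x[n]|² = 3·2.0000

Σ|X[k]|² = N·Σ|x[n]|² = 3·2.0000 = 6.0000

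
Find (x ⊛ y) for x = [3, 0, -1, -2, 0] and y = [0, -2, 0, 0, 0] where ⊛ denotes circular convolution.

(x ⊛ y)[n] = Σ(m=0 to 4) x[m] · y[(n-m) mod 5]

Computing each output sample:
(x ⊛ y)[0] = 0
(x ⊛ y)[1] = -6
(x ⊛ y)[2] = 0
(x ⊛ y)[3] = 2
(x ⊛ y)[4] = 4

x ⊛ y = [0, -6, 0, 2, 4]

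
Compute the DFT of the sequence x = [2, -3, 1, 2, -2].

X[k] = Σ(n=0 to 4) x[n] · ω_5^(nk)
where ω_5 = e^(-2πi/5)

Computing each X[k]:
X[0] = 0
X[1] = -1.9721+1.5388i
X[2] = 6.9721-0.3633i
X[3] = 6.9721+0.3633i
X[4] = -1.9721-1.5388i

X = [0, -1.9721+1.5388i, 6.9721-0.3633i, 6.9721+0.3633i, -1.9721-1.5388i]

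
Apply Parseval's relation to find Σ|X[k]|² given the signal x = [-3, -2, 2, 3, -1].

Parseval: Σ|x[n]|² = (1/N)Σ|X[k]|², so Σ|X[k]|² = N·Σ|x[n]|² = 5·27.0000

Σ|X[k]|² = N·Σ|x[n]|² = 5·27.0000 = 135.0000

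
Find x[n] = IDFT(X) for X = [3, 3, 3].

x[n] = (1/3) Σ(k=0 to 2) X[k] · e^(2πikn/3)

Computing each x[n]:
x[0] = 3
x[1] = 0
x[2] = 0

x = [3, 0, 0]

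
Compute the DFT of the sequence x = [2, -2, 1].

X[k] = Σ(n=0 to 2) x[n] · ω_3^(nk)
where ω_3 = e^(-2πi/3)

Computing each X[k]:
X[0] = 1
X[1] = 2.5000+2.5981i
X[2] = 2.5000-2.5981i

X = [1, 2.5000+2.5981i, 2.5000-2.5981i]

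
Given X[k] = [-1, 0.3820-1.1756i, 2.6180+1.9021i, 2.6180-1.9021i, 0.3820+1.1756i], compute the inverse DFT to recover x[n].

x[n] = (1/5) Σ(k=0 to 4) X[k] · e^(2πikn/5)

Computing each x[n]:
x[0] = 1
x[1] = -1
x[2] = 1
x[3] = -1
x[4] = -1

x = [1, -1, 1, -1, -1]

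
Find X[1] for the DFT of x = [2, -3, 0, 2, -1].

X[1] = Σ(n=0 to 4) x[n] · ω_5^(1n) where ω_5 = e^(-2πi/5)
= (2)·ω_5^0 + (-3)·ω_5^1 + (0)·ω_5^2 + (2)·ω_5^3 + (-1)·ω_5^4

X[1] = -0.8541+3.0777i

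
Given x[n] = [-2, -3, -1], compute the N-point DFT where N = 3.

X[k] = Σ(n=0 to 2) x[n] · ω_3^(nk)
where ω_3 = e^(-2πi/3)

Computing each X[k]:
X[0] = -6
X[1] = 1.7321i
X[2] = -1.7321i

X = [-6, 1.7321i, -1.7321i]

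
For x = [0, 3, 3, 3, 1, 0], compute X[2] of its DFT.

X[2] = Σ(n=0 to 5) x[n] · ω_6^(2n) where ω_6 = e^(-2πi/6)
= (0)·ω_6^0 + (3)·ω_6^2 + (3)·ω_6^4 + (3)·ω_6^6 + (1)·ω_6^8 + (0)·ω_6^10

X[2] = -0.5000-0.8660i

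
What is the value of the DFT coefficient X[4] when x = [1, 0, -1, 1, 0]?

X[4] = Σ(n=0 to 4) x[n] · ω_5^(4n) where ω_5 = e^(-2πi/5)
= (1)·ω_5^0 + (0)·ω_5^4 + (-1)·ω_5^8 + (1)·ω_5^12 + (0)·ω_5^16

X[4] = 1.0000-1.1756i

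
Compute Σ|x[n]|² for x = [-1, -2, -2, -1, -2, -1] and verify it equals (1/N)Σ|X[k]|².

Time domain:
Σ|x[n]|² = |-1|² + |-2|² + |-2|² + |-1|² + |-2|² + |-1|² = 15.0000

Frequency domain:
(1/6)Σ|X[k]|² = (1/6)(|-9|² + |0.5000+0.8660i|² + |1.5000+0.8660i|² + |-1|² + |1.5000-0.8660i|² + |0.5000-0.8660i|²) = (1/6)·90.0000 = 15.0000

Both sides agree, confirming Parseval's theorem.

Σ|x[n]|² = (1/N)Σ|X[k]|² = 15.0000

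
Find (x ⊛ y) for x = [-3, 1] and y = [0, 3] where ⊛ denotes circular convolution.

(x ⊛ y)[n] = Σ(m=0 to 1) x[m] · y[(n-m) mod 2]

Computing each output sample:
(x ⊛ y)[0] = 3
(x ⊛ y)[1] = -9

x ⊛ y = [3, -9]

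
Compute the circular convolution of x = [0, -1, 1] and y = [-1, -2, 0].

(x ⊛ y)[n] = Σ(m=0 to 2) x[m] · y[(n-m) mod 3]

Computing each output sample:
(x ⊛ y)[0] = -2
(x ⊛ y)[1] = 1
(x ⊛ y)[2] = 1

x ⊛ y = [-2, 1, 1]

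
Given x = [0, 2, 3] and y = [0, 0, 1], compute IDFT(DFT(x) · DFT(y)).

(x ⊛ y)[n] = Σ(m=0 to 2) x[m] · y[(n-m) mod 3]

Computing each output sample:
(x ⊛ y)[0] = 2
(x ⊛ y)[1] = 3
(x ⊛ y)[2] = 0

x ⊛ y = [2, 3, 0]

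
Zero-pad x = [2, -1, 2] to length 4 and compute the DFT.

Original 3-point DFT: [3, 1.5000+2.5981i, 1.5000-2.5981i]
Zero-padded 4-point DFT provides frequency interpolation.

DFT_4([x, 0, ...]) = [3, 1i, 5, -1i]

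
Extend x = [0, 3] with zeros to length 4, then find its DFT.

Original 2-point DFT: [3, -3]
Zero-padded 4-point DFT provides frequency interpolation.

DFT_4([x, 0, ...]) = [3, -3i, -3, 3i]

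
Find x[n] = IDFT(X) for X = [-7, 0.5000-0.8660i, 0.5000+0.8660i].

x[n] = (1/3) Σ(k=0 to 2) X[k] · e^(2πikn/3)

Computing each x[n]:
x[0] = -2
x[1] = -2
x[2] = -3

x = [-2, -2, -3]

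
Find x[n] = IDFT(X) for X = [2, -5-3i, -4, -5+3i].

x[n] = (1/4) Σ(k=0 to 3) X[k] · e^(2πikn/4)

Computing each x[n]:
x[0] = -3
x[1] = 3
x[2] = 2
x[3] = 0

x = [-3, 3, 2, 0]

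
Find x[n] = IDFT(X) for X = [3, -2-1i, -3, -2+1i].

x[n] = (1/4) Σ(k=0 to 3) X[k] · e^(2πikn/4)

Computing each x[n]:
x[0] = -1
x[1] = 2
x[2] = 1
x[3] = 1

x = [-1, 2, 1, 1]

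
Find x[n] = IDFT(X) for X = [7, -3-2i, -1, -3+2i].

x[n] = (1/4) Σ(k=0 to 3) X[k] · e^(2πikn/4)

Computing each x[n]:
x[0] = 0
x[1] = 3
x[2] = 3
x[3] = 1

x = [0, 3, 3, 1]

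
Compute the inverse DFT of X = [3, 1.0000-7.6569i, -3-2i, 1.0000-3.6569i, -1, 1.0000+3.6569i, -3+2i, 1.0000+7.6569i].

x[n] = (1/8) Σ(k=0 to 7) X[k] · e^(2πikn/8)

Computing each x[n]:
x[0] = 0
x[1] = 3
x[2] = 2
x[3] = 2
x[4] = -1
x[5] = -1
x[6] = 0
x[7] = -2

x = [0, 3, 2, 2, -1, -1, 0, -2]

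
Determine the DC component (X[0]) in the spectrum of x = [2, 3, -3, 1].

X[0] = Σ(n=0 to 3) x[n] · ω_4^0 = Σ x[n]
= (2) + (3) + (-3) + (1)

X[0] = 3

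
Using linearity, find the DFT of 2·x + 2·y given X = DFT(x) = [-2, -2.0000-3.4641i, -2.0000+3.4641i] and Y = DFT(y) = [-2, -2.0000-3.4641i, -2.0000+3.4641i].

By linearity: DFT(2x + 2y) = 2·DFT(x) + 2·DFT(y)
= 2·[-2, -2.0000-3.4641i, -2.0000+3.4641i] + 2·[-2, -2.0000-3.4641i, -2.0000+3.4641i]

Computing element-wise:
Z[0] = 2·(-2) + 2·(-2) = -8
Z[1] = 2·(-2.0000-3.4641i) + 2·(-2.0000-3.4641i) = -8.0000-13.8564i
Z[2] = 2·(-2.0000+3.4641i) + 2·(-2.0000+3.4641i) = -8.0000+13.8564i

DFT(2x + 2y) = 2·X + 2·Y = [-8, -8.0000-13.8564i, -8.0000+13.8564i]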